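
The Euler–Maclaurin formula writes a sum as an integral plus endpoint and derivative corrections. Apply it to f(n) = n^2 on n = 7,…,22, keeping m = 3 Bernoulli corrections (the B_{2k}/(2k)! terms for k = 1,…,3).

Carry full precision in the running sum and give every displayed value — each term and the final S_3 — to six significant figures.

Integral: ∫_7^22 x^2 dx = 3435.00.
½[f(7) + f(22)] = ½[49.0000 + 484.000] = 266.500.
So far: 3701.50.
Correction k=1: B_{2}/2! · (f^{(1)}(22) − f^{(1)}(7)) = 1/12 · (44.0000 − 14.0000) = 2.50000.
Running total after k=1: 3704.00.
Correction k=2: B_{4}/4! · (f^{(3)}(22) − f^{(3)}(7)) = −1/720 · (0.00000 − 0.00000) = 0.00000.
Running total after k=2: 3704.00.
Correction k=3: B_{6}/6! · (f^{(5)}(22) − f^{(5)}(7)) = 1/30240 · (0.00000 − 0.00000) = 0.00000.

S_3 ≈ 3704.00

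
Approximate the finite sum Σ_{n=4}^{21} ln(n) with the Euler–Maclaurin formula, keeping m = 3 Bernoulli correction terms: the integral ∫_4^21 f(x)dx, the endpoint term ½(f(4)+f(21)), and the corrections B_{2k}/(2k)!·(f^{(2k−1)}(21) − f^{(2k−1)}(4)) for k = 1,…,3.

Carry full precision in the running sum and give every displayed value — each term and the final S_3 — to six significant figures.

Integral: ∫_4^21 ln(x) dx = 41.3898.
½[f(4) + f(21)] = ½[1.38629 + 3.04452] = 2.21541.
Integral + boundary = 43.6052.
k=1: B_{2}/(2)! × [f^{(1)}(21) − f^{(1)}(4)] = 1/12 × (0.0476190 − 0.250000) = -0.0168651.
Partial sum through k=1: 43.5883.
k=2: B_{4}/(4)! × [f^{(3)}(21) − f^{(3)}(4)] = −1/720 × (0.000215959 − 0.0312500) = 4.31028e-05.
Partial sum through k=2: 43.5884.
k=3: B_{6}/(6)! × [f^{(5)}(21) − f^{(5)}(4)] = 1/30240 × (5.87645e-06 − 0.0234375) = -7.74855e-07.

S_3 ≈ 43.5884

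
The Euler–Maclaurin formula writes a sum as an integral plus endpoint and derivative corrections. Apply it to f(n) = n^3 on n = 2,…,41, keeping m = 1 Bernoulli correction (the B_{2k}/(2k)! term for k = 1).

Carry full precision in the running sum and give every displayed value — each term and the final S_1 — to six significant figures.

S_1 ≈ 741320

The integral term ∫_2^41 x^3 dx = 706436.
Boundary: ½(f(2) + f(41)) = ½(8.00000 + 68921.0) = 34464.5.
Running total after boundary: 740901.
Order-1 term: 1/12 · (5043.00 − 12.0000) = 419.250.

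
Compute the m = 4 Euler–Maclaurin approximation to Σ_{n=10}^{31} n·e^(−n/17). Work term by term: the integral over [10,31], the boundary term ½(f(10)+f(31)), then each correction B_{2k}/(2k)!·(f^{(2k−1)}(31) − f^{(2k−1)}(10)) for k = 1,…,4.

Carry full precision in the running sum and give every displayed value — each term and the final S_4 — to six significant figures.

S_4 ≈ 128.387

∫_10^31 x·e^(−x/17) dx evaluates to 123.138.
Boundary: ½(f(10) + f(31)) = ½(5.55306 + 5.00510) = 5.27908.
Running total after boundary: 128.418.
Order-1 term: 1/12 · (-0.132963 − 0.228656) = -0.0301349.
After k=1: 128.387.
Order-2 term: −1/720 · (0.000657256 − 0.00463415) = 5.52346e-06.
After k=2: 128.387.
Order-3 term: 1/30240 · (6.14045e-06 − 2.93325e-05) = -7.66933e-10.
After k=3: 128.387.
Order-4 term: −1/1209600 · (3.46251e-08 − 1.47508e-07) = 9.33228e-14.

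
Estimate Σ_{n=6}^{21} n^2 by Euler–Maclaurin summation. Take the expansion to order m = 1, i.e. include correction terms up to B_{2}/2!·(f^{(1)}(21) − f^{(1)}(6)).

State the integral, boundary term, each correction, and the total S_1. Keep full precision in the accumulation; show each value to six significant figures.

Integral: ∫_6^21 x^2 dx = 3015.00.
Endpoint term: (f(6) + f(21))/2 = (36.0000 + 441.000)/2 = 238.500.
Running total after boundary: 3253.50.
k=1: B_{2}/(2)! × [f^{(1)}(21) − f^{(1)}(6)] = 1/12 × (42.0000 − 12.0000) = 2.50000.

S_1 ≈ 3256.00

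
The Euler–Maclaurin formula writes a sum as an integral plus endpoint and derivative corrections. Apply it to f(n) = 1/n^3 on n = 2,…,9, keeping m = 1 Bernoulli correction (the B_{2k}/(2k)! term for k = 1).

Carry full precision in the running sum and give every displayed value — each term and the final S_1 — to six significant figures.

S_1 ≈ 0.197600

∫_2^9 1/x^3 dx evaluates to 0.118827.
Endpoint term: (f(2) + f(9))/2 = (0.125000 + 0.00137174)/2 = 0.0631859.
Running total after boundary: 0.182013.
k=1: B_{2}/(2)! × [f^{(1)}(9) − f^{(1)}(2)] = 1/12 × (-0.000457247 − (-0.187500)) = 0.0155869.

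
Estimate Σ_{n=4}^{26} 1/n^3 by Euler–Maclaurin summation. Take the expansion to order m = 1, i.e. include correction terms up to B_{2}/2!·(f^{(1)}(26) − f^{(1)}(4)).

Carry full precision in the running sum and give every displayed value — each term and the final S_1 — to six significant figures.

The integral term ∫_4^26 1/x^3 dx = 0.0305104.
½[f(4) + f(26)] = ½[0.0156250 + 5.68958e-05] = 0.00784095.
Running total after boundary: 0.0383513.
Correction k=1: B_{2}/2! · (f^{(1)}(26) − f^{(1)}(4)) = 1/12 · (-6.56490e-06 − (-0.0117188)) = 0.000976015.

S_1 ≈ 0.0393273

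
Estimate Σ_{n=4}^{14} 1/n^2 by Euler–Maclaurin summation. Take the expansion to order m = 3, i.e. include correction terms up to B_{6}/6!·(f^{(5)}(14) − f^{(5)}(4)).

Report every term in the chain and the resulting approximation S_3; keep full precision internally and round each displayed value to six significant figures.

Integral: ∫_4^14 1/x^2 dx = 0.178571.
Boundary: ½(f(4) + f(14)) = ½(0.0625000 + 0.00510204) = 0.0338010.
So far: 0.212372.
Order-1 term: 1/12 · (-0.000728863 − (-0.0312500)) = 0.00254343.
Running total after k=1: 0.214916.
Order-2 term: −1/720 · (-4.46243e-05 − (-0.0234375)) = -3.24901e-05.
Running total after k=2: 0.214883.
Order-3 term: 1/30240 · (-6.83024e-06 − (-0.0439453)) = 1.45299e-06.

S_3 ≈ 0.214885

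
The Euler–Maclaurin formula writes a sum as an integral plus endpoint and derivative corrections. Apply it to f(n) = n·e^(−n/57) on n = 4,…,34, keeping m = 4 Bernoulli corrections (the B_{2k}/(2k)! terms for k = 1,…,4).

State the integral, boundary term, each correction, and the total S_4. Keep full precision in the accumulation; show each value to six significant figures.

S_4 ≈ 395.846

∫_4^34 x·e^(−x/57) dx evaluates to 384.673.
½[f(4) + f(34)] = ½[3.72892 + 18.7252] = 11.2271.
Running total after boundary: 395.900.
k=1: B_{2}/(2)! × [f^{(1)}(34) − f^{(1)}(4)] = 1/12 × (0.222229 − 0.866811) = -0.0537152.
Partial sum through k=1: 395.846.
k=2: B_{4}/(4)! × [f^{(3)}(34) − f^{(3)}(4)] = −1/720 × (0.000407421 − 0.000840650) = 6.01707e-07.
Partial sum through k=2: 395.846.
k=3: B_{6}/(6)! × [f^{(5)}(34) − f^{(5)}(4)] = 1/30240 × (2.29745e-07 − 4.35367e-07) = -6.79965e-12.
Partial sum through k=3: 395.846.
k=4: B_{8}/(8)! × [f^{(7)}(34) − f^{(7)}(4)] = −1/1209600 × (1.02829e-10 − 1.88363e-10) = 7.07128e-17.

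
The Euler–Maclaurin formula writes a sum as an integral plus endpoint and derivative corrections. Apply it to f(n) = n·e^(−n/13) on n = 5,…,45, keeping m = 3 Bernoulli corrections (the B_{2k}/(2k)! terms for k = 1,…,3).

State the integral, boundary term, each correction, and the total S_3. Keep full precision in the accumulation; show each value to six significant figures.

Integral: ∫_5^45 x·e^(−x/13) dx = 135.625.
½[f(5) + f(45)] = ½[3.40356 + 1.41217] = 2.40786.
Running total after boundary: 138.033.
Correction k=1: B_{2}/2! · (f^{(1)}(45) − f^{(1)}(5)) = 1/12 · (-0.0772466 − 0.418900) = -0.0413455.
After k=1: 137.992.
Correction k=2: B_{4}/4! · (f^{(3)}(45) − f^{(3)}(5)) = −1/720 · (-8.57026e-05 − 0.0105345) = 1.47502e-05.
After k=2: 137.992.
Correction k=3: B_{6}/6! · (f^{(5)}(45) − f^{(5)}(5)) = 1/30240 · (1.69039e-06 − 0.000110001) = -3.58171e-09.

S_3 ≈ 137.992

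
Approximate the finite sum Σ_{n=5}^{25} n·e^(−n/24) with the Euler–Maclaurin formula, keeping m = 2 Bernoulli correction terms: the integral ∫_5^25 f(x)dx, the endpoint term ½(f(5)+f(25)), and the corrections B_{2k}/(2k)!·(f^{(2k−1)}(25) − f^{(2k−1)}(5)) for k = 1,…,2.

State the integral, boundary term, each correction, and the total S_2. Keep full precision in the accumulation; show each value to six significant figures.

Integral: ∫_5^25 x·e^(−x/24) dx = 150.137.
Boundary: ½(f(5) + f(25)) = ½(4.05968 + 8.82165) = 6.44067.
Integral + boundary = 156.578.
k=1: B_{2}/(2)! × [f^{(1)}(25) − f^{(1)}(5)] = 1/12 × (-0.0147028 − 0.642783) = -0.0547905.
After k=1: 156.523.
k=2: B_{4}/(4)! × [f^{(3)}(25) − f^{(3)}(5)] = −1/720 × (0.00119970 − 0.00393517) = 3.79925e-06.

S_2 ≈ 156.523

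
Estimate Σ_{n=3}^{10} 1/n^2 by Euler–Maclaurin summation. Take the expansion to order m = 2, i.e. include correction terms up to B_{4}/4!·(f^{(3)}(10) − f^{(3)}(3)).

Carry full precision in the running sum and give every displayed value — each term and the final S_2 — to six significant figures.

The integral term ∫_3^10 1/x^2 dx = 0.233333.
Boundary: ½(f(3) + f(10)) = ½(0.111111 + 0.0100000) = 0.0605556.
Integral + boundary = 0.293889.
k=1: B_{2}/(2)! × [f^{(1)}(10) − f^{(1)}(3)] = 1/12 × (-0.00200000 − (-0.0740741)) = 0.00600617.
Partial sum through k=1: 0.299895.
k=2: B_{4}/(4)! × [f^{(3)}(10) − f^{(3)}(3)] = −1/720 × (-0.000240000 − (-0.0987654)) = -0.000136841.

S_2 ≈ 0.299758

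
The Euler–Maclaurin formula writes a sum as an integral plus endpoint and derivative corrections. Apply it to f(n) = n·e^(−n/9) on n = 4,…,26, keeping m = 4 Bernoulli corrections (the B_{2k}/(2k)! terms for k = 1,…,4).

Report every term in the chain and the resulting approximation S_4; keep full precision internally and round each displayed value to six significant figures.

Integral: ∫_4^26 x·e^(−x/9) dx = 57.4921.
Boundary: ½(f(4) + f(26)) = ½(2.56472 + 1.44659) = 2.00565.
So far: 59.4978.
Correction k=1: B_{2}/2! · (f^{(1)}(26) − f^{(1)}(4)) = 1/12 · (-0.105094 − 0.356211) = -0.0384421.
Running total after k=1: 59.4593.
Correction k=2: B_{4}/4! · (f^{(3)}(26) − f^{(3)}(4)) = −1/720 · (7.63210e-05 − 0.0202293) = 2.79902e-05.
Running total after k=2: 59.4594.
Correction k=3: B_{6}/6! · (f^{(5)}(26) − f^{(5)}(4)) = 1/30240 · (1.79025e-05 − 0.000445196) = -1.41301e-08.
Running total after k=3: 59.4594.
Correction k=4: B_{8}/8! · (f^{(7)}(26) − f^{(7)}(4)) = −1/1209600 · (4.30403e-07 − 7.90924e-06) = 6.18290e-12.

S_4 ≈ 59.4594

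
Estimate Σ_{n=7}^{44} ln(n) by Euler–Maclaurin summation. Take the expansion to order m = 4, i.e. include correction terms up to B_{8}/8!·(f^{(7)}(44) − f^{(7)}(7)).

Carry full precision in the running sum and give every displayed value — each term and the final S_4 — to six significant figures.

S_4 ≈ 118.738

Integral: ∫_7^44 ln(x) dx = 115.883.
Boundary: ½(f(7) + f(44)) = ½(1.94591 + 3.78419) = 2.86505.
So far: 118.748.
Correction k=1: B_{2}/2! · (f^{(1)}(44) − f^{(1)}(7)) = 1/12 · (0.0227273 − 0.142857) = -0.0100108.
Partial sum through k=1: 118.738.
Correction k=2: B_{4}/4! · (f^{(3)}(44) − f^{(3)}(7)) = −1/720 · (2.34786e-05 − 0.00583090) = 8.06587e-06.
Partial sum through k=2: 118.738.
Correction k=3: B_{6}/6! · (f^{(5)}(44) − f^{(5)}(7)) = 1/30240 · (1.45528e-07 − 0.00142798) = -4.72166e-08.
Partial sum through k=3: 118.738.
Correction k=4: B_{8}/8! · (f^{(7)}(44) − f^{(7)}(7)) = −1/1209600 · (2.25509e-09 − 0.000874271) = 7.22775e-10.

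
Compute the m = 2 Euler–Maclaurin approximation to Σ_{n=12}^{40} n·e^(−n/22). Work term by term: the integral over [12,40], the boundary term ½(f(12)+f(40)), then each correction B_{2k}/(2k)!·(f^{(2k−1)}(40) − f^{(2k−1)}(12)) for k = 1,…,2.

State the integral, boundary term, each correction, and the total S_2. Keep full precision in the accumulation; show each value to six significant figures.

S_2 ≈ 218.810

The integral term ∫_12^40 x·e^(−x/22) dx = 212.119.
Endpoint term: (f(12) + f(40))/2 = (6.95494 + 6.49282)/2 = 6.72388.
So far: 218.843.
Order-1 term: 1/12 · (-0.132808 − 0.263445) = -0.0330210.
Partial sum through k=1: 218.810.
Order-2 term: −1/720 · (0.000396350 − 0.00293926) = 3.53182e-06.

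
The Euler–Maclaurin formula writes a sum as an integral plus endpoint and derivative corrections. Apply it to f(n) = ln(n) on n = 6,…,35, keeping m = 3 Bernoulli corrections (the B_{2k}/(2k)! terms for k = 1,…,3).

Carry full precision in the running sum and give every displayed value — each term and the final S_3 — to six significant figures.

The integral term ∫_6^35 ln(x) dx = 84.6866.
Endpoint term: (f(6) + f(35))/2 = (1.79176 + 3.55535)/2 = 2.67355.
Integral + boundary = 87.3602.
Correction k=1: B_{2}/2! · (f^{(1)}(35) − f^{(1)}(6)) = 1/12 · (0.0285714 − 0.166667) = -0.0115079.
Running total after k=1: 87.3487.
Correction k=2: B_{4}/4! · (f^{(3)}(35) − f^{(3)}(6)) = −1/720 · (4.66472e-05 − 0.00925926) = 1.27953e-05.
Running total after k=2: 87.3487.
Correction k=3: B_{6}/6! · (f^{(5)}(35) − f^{(5)}(6)) = 1/30240 · (4.56952e-07 − 0.00308642) = -1.02049e-07.

S_3 ≈ 87.3487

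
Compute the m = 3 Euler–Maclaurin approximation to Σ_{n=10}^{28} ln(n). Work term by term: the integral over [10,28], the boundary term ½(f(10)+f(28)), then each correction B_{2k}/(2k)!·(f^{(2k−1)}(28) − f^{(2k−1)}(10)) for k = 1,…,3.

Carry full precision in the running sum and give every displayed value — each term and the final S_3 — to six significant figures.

∫_10^28 ln(x) dx evaluates to 52.2759.
Boundary: ½(f(10) + f(28)) = ½(2.30259 + 3.33220) = 2.81739.
Integral + boundary = 55.0933.
Correction k=1: B_{2}/2! · (f^{(1)}(28) − f^{(1)}(10)) = 1/12 · (0.0357143 − 0.100000) = -0.00535714.
Partial sum through k=1: 55.0879.
Correction k=2: B_{4}/4! · (f^{(3)}(28) − f^{(3)}(10)) = −1/720 · (9.11079e-05 − 0.00200000) = 2.65124e-06.
Partial sum through k=2: 55.0879.
Correction k=3: B_{6}/6! · (f^{(5)}(28) − f^{(5)}(10)) = 1/30240 · (1.39451e-06 − 0.000240000) = -7.89039e-09.

S_3 ≈ 55.0879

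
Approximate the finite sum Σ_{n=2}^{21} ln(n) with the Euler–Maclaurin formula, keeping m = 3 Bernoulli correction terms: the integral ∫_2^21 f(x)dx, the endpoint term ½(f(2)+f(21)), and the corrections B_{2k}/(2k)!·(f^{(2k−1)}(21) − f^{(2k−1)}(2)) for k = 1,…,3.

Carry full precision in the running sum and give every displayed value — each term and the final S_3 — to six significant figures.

∫_2^21 ln(x) dx evaluates to 43.5487.
Boundary: ½(f(2) + f(21)) = ½(0.693147 + 3.04452) = 1.86883.
Integral + boundary = 45.4175.
Order-1 term: 1/12 · (0.0476190 − 0.500000) = -0.0376984.
Running total after k=1: 45.3798.
Order-2 term: −1/720 · (0.000215959 − 0.250000) = 0.000346922.
Running total after k=2: 45.3802.
Order-3 term: 1/30240 · (5.87645e-06 − 0.750000) = -2.48014e-05.

S_3 ≈ 45.3801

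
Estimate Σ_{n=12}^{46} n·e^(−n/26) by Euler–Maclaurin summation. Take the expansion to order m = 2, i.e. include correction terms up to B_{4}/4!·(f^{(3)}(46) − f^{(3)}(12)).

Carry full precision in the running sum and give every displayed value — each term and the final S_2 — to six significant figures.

S_2 ≈ 311.304

∫_12^46 x·e^(−x/26) dx evaluates to 303.641.
Endpoint term: (f(12) + f(46))/2 = (7.56376 + 7.84135)/2 = 7.70255.
So far: 311.343.
Order-1 term: 1/12 · (-0.131126 − 0.339399) = -0.0392105.
After k=1: 311.304.
Order-2 term: −1/720 · (0.000310358 − 0.00236690) = 2.85631e-06.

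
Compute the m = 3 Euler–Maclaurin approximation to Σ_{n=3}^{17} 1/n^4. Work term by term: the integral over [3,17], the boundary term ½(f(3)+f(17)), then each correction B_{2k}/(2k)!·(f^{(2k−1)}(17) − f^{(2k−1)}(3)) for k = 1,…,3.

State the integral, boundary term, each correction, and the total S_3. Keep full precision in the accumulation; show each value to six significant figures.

∫_3^17 1/x^4 dx evaluates to 0.0122778.
½[f(3) + f(17)] = ½[0.0123457 + 1.19730e-05] = 0.00617883.
Running total after boundary: 0.0184567.
k=1: B_{2}/(2)! × [f^{(1)}(17) − f^{(1)}(3)] = 1/12 × (-2.81719e-06 − (-0.0164609)) = 0.00137151.
After k=1: 0.0198282.
k=2: B_{4}/(4)! × [f^{(3)}(17) − f^{(3)}(3)] = −1/720 × (-2.92441e-07 − (-0.0548697)) = -7.62075e-05.
After k=2: 0.0197520.
k=3: B_{6}/(6)! × [f^{(5)}(17) − f^{(5)}(3)] = 1/30240 × (-5.66668e-08 − (-0.341411)) = 1.12901e-05.

S_3 ≈ 0.0197632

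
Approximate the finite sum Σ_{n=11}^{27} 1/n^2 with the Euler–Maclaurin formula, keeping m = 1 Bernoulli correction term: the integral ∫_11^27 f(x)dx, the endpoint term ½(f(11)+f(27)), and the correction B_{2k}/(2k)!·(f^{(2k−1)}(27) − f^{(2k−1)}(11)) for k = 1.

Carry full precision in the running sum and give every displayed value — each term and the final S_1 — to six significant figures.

∫_11^27 1/x^2 dx evaluates to 0.0538721.
Boundary: ½(f(11) + f(27)) = ½(0.00826446 + 0.00137174) = 0.00481810.
So far: 0.0586902.
Correction k=1: B_{2}/2! · (f^{(1)}(27) − f^{(1)}(11)) = 1/12 · (-0.000101611 − (-0.00150263)) = 0.000116752.

S_1 ≈ 0.0588069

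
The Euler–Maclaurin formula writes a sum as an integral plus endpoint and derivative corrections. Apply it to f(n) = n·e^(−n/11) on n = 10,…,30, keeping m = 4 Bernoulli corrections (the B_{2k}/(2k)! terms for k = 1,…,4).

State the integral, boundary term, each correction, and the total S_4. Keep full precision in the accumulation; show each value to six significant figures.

S_4 ≈ 66.5564

∫_10^30 x·e^(−x/11) dx evaluates to 63.5734.
½[f(10) + f(30)] = ½[4.02890 + 1.96192] = 2.99541.
Running total after boundary: 66.5688.
Correction k=1: B_{2}/2! · (f^{(1)}(30) − f^{(1)}(10)) = 1/12 · (-0.112959 − 0.0366264) = -0.0124655.
Running total after k=1: 66.5564.
Correction k=2: B_{4}/4! · (f^{(3)}(30) − f^{(3)}(10)) = −1/720 · (0.000147402 − 0.00696204) = 9.46478e-06.
Running total after k=2: 66.5564.
Correction k=3: B_{6}/6! · (f^{(5)}(30) − f^{(5)}(10)) = 1/30240 · (1.01517e-05 − 0.000112573) = -3.38696e-09.
Running total after k=3: 66.5564.
Correction k=4: B_{8}/8! · (f^{(7)}(30) − f^{(7)}(10)) = −1/1209600 · (1.57728e-07 − 1.38520e-06) = 1.01478e-12.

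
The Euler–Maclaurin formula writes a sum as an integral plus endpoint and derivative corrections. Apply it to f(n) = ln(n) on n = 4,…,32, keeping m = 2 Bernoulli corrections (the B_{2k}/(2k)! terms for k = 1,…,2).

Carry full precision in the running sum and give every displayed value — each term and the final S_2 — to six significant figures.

S_2 ≈ 79.7662

∫_4^32 ln(x) dx evaluates to 77.3584.
Endpoint term: (f(4) + f(32))/2 = (1.38629 + 3.46574)/2 = 2.42602.
Integral + boundary = 79.7844.
Order-1 term: 1/12 · (0.0312500 − 0.250000) = -0.0182292.
Running total after k=1: 79.7662.
Order-2 term: −1/720 · (6.10352e-05 − 0.0312500) = 4.33180e-05.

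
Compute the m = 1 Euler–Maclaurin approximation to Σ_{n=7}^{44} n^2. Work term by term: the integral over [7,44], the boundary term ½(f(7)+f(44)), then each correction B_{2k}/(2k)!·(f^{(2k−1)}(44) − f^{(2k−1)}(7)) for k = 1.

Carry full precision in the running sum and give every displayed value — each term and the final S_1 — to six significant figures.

S_1 ≈ 29279.0

The integral term ∫_7^44 x^2 dx = 28280.3.
Endpoint term: (f(7) + f(44))/2 = (49.0000 + 1936.00)/2 = 992.500.
Integral + boundary = 29272.8.
k=1: B_{2}/(2)! × [f^{(1)}(44) − f^{(1)}(7)] = 1/12 × (88.0000 − 14.0000) = 6.16667.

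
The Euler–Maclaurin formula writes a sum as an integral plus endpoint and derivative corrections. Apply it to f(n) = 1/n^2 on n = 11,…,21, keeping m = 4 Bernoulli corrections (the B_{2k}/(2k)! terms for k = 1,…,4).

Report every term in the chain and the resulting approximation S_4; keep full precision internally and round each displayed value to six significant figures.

S_4 ≈ 0.0486631

∫_11^21 1/x^2 dx evaluates to 0.0432900.
½[f(11) + f(21)] = ½[0.00826446 + 0.00226757] = 0.00526602.
Running total after boundary: 0.0485561.
k=1: B_{2}/(2)! × [f^{(1)}(21) − f^{(1)}(11)] = 1/12 × (-0.000215959 − (-0.00150263)) = 0.000107223.
Partial sum through k=1: 0.0486633.
k=2: B_{4}/(4)! × [f^{(3)}(21) − f^{(3)}(11)] = −1/720 × (-5.87645e-06 − (-0.000149021)) = -1.98812e-07.
Partial sum through k=2: 0.0486631.
k=3: B_{6}/(6)! × [f^{(5)}(21) − f^{(5)}(11)] = 1/30240 × (-3.99758e-07 − (-3.69474e-05)) = 1.20859e-09.
Partial sum through k=3: 0.0486631.
k=4: B_{8}/(8)! × [f^{(7)}(21) − f^{(7)}(11)] = −1/1209600 × (-5.07630e-08 − (-1.70996e-05)) = -1.40946e-11.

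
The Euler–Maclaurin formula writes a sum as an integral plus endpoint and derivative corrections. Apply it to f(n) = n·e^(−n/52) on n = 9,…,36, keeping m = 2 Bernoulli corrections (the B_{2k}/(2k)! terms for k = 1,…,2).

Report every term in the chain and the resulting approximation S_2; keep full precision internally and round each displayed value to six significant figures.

S_2 ≈ 390.709

∫_9^36 x·e^(−x/52) dx evaluates to 377.962.
½[f(9) + f(36)] = ½[7.56966 + 18.0151] = 12.7924.
Running total after boundary: 390.754.
k=1: B_{2}/(2)! × [f^{(1)}(36) − f^{(1)}(9)] = 1/12 × (0.153975 − 0.695503) = -0.0451273.
Running total after k=1: 390.709.
k=2: B_{4}/(4)! × [f^{(3)}(36) − f^{(3)}(9)] = −1/720 × (0.000427077 − 0.000879308) = 6.28099e-07.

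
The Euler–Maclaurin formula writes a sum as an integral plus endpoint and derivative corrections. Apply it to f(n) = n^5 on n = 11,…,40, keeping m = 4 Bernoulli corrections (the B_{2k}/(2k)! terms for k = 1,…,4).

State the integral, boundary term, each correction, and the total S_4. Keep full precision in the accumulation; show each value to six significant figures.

The integral term ∫_11^40 x^5 dx = 6.82371e+08.
Boundary: ½(f(11) + f(40)) = ½(161051 + 1.02400e+08) = 5.12805e+07.
So far: 7.33652e+08.
Correction k=1: B_{2}/2! · (f^{(1)}(40) − f^{(1)}(11)) = 1/12 · (1.28000e+07 − 73205.0) = 1.06057e+06.
After k=1: 7.34712e+08.
Correction k=2: B_{4}/4! · (f^{(3)}(40) − f^{(3)}(11)) = −1/720 · (96000.0 − 7260.00) = -123.250.
After k=2: 7.34712e+08.
Correction k=3: B_{6}/6! · (f^{(5)}(40) − f^{(5)}(11)) = 1/30240 · (120.000 − 120.000) = 0.00000.
After k=3: 7.34712e+08.
Correction k=4: B_{8}/8! · (f^{(7)}(40) − f^{(7)}(11)) = −1/1209600 · (0.00000 − 0.00000) = 0.00000.

S_4 ≈ 7.34712e+08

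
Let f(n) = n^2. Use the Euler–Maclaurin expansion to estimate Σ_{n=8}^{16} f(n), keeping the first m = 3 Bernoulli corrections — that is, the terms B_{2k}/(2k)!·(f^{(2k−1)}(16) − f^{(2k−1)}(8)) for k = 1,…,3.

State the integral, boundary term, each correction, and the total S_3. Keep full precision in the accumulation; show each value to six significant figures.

Integral: ∫_8^16 x^2 dx = 1194.67.
Endpoint term: (f(8) + f(16))/2 = (64.0000 + 256.000)/2 = 160.000.
Running total after boundary: 1354.67.
k=1: B_{2}/(2)! × [f^{(1)}(16) − f^{(1)}(8)] = 1/12 × (32.0000 − 16.0000) = 1.33333.
After k=1: 1356.00.
k=2: B_{4}/(4)! × [f^{(3)}(16) − f^{(3)}(8)] = −1/720 × (0.00000 − 0.00000) = 0.00000.
After k=2: 1356.00.
k=3: B_{6}/(6)! × [f^{(5)}(16) − f^{(5)}(8)] = 1/30240 × (0.00000 − 0.00000) = 0.00000.

S_3 ≈ 1356.00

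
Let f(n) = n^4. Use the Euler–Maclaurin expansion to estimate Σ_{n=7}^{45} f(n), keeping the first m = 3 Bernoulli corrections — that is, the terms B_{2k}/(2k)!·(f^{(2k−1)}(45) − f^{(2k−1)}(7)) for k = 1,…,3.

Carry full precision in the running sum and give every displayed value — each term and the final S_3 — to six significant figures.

The integral term ∫_7^45 x^4 dx = 3.69023e+07.
Boundary: ½(f(7) + f(45)) = ½(2401.00 + 4.10062e+06) = 2.05151e+06.
Running total after boundary: 3.89538e+07.
k=1: B_{2}/(2)! × [f^{(1)}(45) − f^{(1)}(7)] = 1/12 × (364500 − 1372.00) = 30260.7.
Running total after k=1: 3.89840e+07.
k=2: B_{4}/(4)! × [f^{(3)}(45) − f^{(3)}(7)] = −1/720 × (1080.00 − 168.000) = -1.26667.
Running total after k=2: 3.89840e+07.
k=3: B_{6}/(6)! × [f^{(5)}(45) − f^{(5)}(7)] = 1/30240 × (0.00000 − 0.00000) = 0.00000.

S_3 ≈ 3.89840e+07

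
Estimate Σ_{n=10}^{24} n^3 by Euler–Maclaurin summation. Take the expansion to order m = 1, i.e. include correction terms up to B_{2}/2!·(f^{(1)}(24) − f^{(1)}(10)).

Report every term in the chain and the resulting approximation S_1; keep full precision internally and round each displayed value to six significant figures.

Integral: ∫_10^24 x^3 dx = 80444.0.
½[f(10) + f(24)] = ½[1000.00 + 13824.0] = 7412.00.
Integral + boundary = 87856.0.
k=1: B_{2}/(2)! × [f^{(1)}(24) − f^{(1)}(10)] = 1/12 × (1728.00 − 300.000) = 119.000.

S_1 ≈ 87975.0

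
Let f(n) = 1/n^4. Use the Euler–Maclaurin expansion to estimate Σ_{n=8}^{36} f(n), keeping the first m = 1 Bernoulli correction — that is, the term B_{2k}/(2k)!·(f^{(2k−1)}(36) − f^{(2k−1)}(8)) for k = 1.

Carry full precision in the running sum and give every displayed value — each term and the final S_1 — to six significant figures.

S_1 ≈ 0.000776432

∫_8^36 1/x^4 dx evaluates to 0.000643897.
Endpoint term: (f(8) + f(36))/2 = (0.000244141 + 5.95374e-07)/2 = 0.000122368.
So far: 0.000766265.
Correction k=1: B_{2}/2! · (f^{(1)}(36) − f^{(1)}(8)) = 1/12 · (-6.61527e-08 − (-0.000122070)) = 1.01670e-05.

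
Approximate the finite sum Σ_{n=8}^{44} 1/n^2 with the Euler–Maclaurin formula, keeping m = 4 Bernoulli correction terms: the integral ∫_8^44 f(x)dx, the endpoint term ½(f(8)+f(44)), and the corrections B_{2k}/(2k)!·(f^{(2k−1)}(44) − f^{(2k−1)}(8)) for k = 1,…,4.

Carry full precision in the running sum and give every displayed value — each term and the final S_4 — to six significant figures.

S_4 ≈ 0.110666

Integral: ∫_8^44 1/x^2 dx = 0.102273.
Boundary: ½(f(8) + f(44)) = ½(0.0156250 + 0.000516529) = 0.00807076.
Running total after boundary: 0.110343.
k=1: B_{2}/(2)! × [f^{(1)}(44) − f^{(1)}(8)] = 1/12 × (-2.34786e-05 − (-0.00390625)) = 0.000323564.
After k=1: 0.110667.
k=2: B_{4}/(4)! × [f^{(3)}(44) − f^{(3)}(8)] = −1/720 × (-1.45528e-07 − (-0.000732422)) = -1.01705e-06.
After k=2: 0.110666.
k=3: B_{6}/(6)! × [f^{(5)}(44) − f^{(5)}(8)] = 1/30240 × (-2.25509e-09 − (-0.000343323)) = 1.13532e-08.
After k=3: 0.110666.
k=4: B_{8}/(8)! × [f^{(7)}(44) − f^{(7)}(8)] = −1/1209600 × (-6.52299e-11 − (-0.000300407)) = -2.48353e-10.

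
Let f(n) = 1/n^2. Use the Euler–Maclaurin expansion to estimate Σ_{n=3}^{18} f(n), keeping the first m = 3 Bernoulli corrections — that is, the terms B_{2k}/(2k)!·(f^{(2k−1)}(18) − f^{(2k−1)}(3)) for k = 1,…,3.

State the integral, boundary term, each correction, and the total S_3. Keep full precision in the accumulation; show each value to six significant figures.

S_3 ≈ 0.340895

Integral: ∫_3^18 1/x^2 dx = 0.277778.
½[f(3) + f(18)] = ½[0.111111 + 0.00308642] = 0.0570988.
Running total after boundary: 0.334877.
Order-1 term: 1/12 · (-0.000342936 − (-0.0740741)) = 0.00614426.
Partial sum through k=1: 0.341021.
Order-2 term: −1/720 · (-1.27013e-05 − (-0.0987654)) = -0.000137157.
Partial sum through k=2: 0.340884.
Order-3 term: 1/30240 · (-1.17605e-06 − (-0.329218)) = 1.08868e-05.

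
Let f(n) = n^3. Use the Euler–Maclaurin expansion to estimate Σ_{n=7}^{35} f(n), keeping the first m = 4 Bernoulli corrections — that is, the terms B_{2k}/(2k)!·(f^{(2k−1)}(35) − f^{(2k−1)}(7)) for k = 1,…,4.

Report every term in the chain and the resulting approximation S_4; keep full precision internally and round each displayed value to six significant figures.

Integral: ∫_7^35 x^3 dx = 374556.
Endpoint term: (f(7) + f(35))/2 = (343.000 + 42875.0)/2 = 21609.0.
Running total after boundary: 396165.
Order-1 term: 1/12 · (3675.00 − 147.000) = 294.000.
After k=1: 396459.
Order-2 term: −1/720 · (6.00000 − 6.00000) = 0.00000.
After k=2: 396459.
Order-3 term: 1/30240 · (0.00000 − 0.00000) = 0.00000.
After k=3: 396459.
Order-4 term: −1/1209600 · (0.00000 − 0.00000) = 0.00000.

S_4 ≈ 396459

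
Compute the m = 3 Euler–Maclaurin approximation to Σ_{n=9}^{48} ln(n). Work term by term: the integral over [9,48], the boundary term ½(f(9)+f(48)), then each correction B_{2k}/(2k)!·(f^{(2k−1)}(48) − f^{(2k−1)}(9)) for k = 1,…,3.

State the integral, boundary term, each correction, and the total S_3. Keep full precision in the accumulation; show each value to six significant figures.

S_3 ≈ 130.069

∫_9^48 ln(x) dx evaluates to 127.043.
Endpoint term: (f(9) + f(48))/2 = (2.19722 + 3.87120)/2 = 3.03421.
Integral + boundary = 130.077.
Order-1 term: 1/12 · (0.0208333 − 0.111111) = -0.00752315.
After k=1: 130.069.
Order-2 term: −1/720 · (1.80845e-05 − 0.00274348) = 3.78528e-06.
After k=2: 130.069.
Order-3 term: 1/30240 · (9.41901e-08 − 0.000406442) = -1.34374e-08.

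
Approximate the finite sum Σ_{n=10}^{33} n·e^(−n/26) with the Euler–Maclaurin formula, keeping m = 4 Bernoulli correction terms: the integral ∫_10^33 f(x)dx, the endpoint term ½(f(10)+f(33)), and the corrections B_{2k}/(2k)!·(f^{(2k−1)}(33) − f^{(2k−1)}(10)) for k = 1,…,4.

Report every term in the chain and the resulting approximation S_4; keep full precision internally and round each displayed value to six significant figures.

S_4 ≈ 214.019

Integral: ∫_10^33 x·e^(−x/26) dx = 206.020.
Endpoint term: (f(10) + f(33))/2 = (6.80712 + 9.27458)/2 = 8.04085.
Running total after boundary: 214.060.
Correction k=1: B_{2}/2! · (f^{(1)}(33) − f^{(1)}(10)) = 1/12 · (-0.0756667 − 0.418900) = -0.0412139.
Partial sum through k=1: 214.019.
Correction k=2: B_{4}/4! · (f^{(3)}(33) − f^{(3)}(10)) = −1/720 · (0.000719569 − 0.00263362) = 2.65840e-06.
Partial sum through k=2: 214.019.
Correction k=3: B_{6}/6! · (f^{(5)}(33) − f^{(5)}(10)) = 1/30240 · (2.29448e-06 − 6.87509e-06) = -1.51475e-10.
Partial sum through k=3: 214.019.
Correction k=4: B_{8}/8! · (f^{(7)}(33) − f^{(7)}(10)) = −1/1209600 · (5.21378e-09 − 1.45774e-08) = 7.74105e-15.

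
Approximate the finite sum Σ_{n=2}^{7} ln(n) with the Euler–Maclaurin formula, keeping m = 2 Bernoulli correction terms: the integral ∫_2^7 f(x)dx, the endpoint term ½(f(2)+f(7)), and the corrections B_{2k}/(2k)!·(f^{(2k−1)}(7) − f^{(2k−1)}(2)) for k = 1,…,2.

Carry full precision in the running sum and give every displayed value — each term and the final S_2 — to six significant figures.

Integral: ∫_2^7 ln(x) dx = 7.23508.
Endpoint term: (f(2) + f(7))/2 = (0.693147 + 1.94591)/2 = 1.31953.
So far: 8.55461.
k=1: B_{2}/(2)! × [f^{(1)}(7) − f^{(1)}(2)] = 1/12 × (0.142857 − 0.500000) = -0.0297619.
Partial sum through k=1: 8.52484.
k=2: B_{4}/(4)! × [f^{(3)}(7) − f^{(3)}(2)] = −1/720 × (0.00583090 − 0.250000) = 0.000339124.

S_2 ≈ 8.52518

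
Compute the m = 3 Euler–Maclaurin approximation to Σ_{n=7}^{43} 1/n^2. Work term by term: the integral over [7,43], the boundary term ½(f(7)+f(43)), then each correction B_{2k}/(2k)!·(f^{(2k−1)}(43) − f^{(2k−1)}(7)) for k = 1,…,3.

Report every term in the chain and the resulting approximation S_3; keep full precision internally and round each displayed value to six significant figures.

S_3 ≈ 0.130558

∫_7^43 1/x^2 dx evaluates to 0.119601.
Boundary: ½(f(7) + f(43)) = ½(0.0204082 + 0.000540833) = 0.0104745.
Running total after boundary: 0.130076.
Order-1 term: 1/12 · (-2.51550e-05 − (-0.00583090)) = 0.000483812.
Partial sum through k=1: 0.130560.
Order-2 term: −1/720 · (-1.63256e-07 − (-0.00142798)) = -1.98307e-06.
Partial sum through k=2: 0.130558.
Order-3 term: 1/30240 · (-2.64883e-09 − (-0.000874271)) = 2.89110e-08.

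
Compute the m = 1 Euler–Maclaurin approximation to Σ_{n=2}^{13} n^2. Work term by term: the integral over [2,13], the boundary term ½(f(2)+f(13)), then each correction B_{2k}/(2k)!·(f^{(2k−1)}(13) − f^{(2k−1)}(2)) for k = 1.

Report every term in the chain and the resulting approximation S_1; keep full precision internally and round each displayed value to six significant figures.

The integral term ∫_2^13 x^2 dx = 729.667.
Boundary: ½(f(2) + f(13)) = ½(4.00000 + 169.000) = 86.5000.
So far: 816.167.
k=1: B_{2}/(2)! × [f^{(1)}(13) − f^{(1)}(2)] = 1/12 × (26.0000 − 4.00000) = 1.83333.

S_1 ≈ 818.000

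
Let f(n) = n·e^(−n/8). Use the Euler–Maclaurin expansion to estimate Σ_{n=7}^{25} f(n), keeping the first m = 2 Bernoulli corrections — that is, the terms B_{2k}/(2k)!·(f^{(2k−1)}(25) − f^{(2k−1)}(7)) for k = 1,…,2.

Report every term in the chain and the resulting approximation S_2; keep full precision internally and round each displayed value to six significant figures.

S_2 ≈ 40.4202

Integral: ∫_7^25 x·e^(−x/8) dx = 38.4241.
Boundary: ½(f(7) + f(25)) = ½(2.91803 + 1.09842) = 2.00823.
Integral + boundary = 40.4323.
Correction k=1: B_{2}/2! · (f^{(1)}(25) − f^{(1)}(7)) = 1/12 · (-0.0933660 − 0.0521078) = -0.0121228.
Partial sum through k=1: 40.4202.
Correction k=2: B_{4}/4! · (f^{(3)}(25) − f^{(3)}(7)) = −1/720 · (-8.58143e-05 − 0.0138411) = 1.93430e-05.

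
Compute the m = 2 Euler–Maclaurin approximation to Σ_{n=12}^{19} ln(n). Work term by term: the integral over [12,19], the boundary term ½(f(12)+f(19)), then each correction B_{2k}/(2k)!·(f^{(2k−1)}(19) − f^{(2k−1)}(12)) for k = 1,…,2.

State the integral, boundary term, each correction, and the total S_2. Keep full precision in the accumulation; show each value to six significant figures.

S_2 ≈ 21.8376

The integral term ∫_12^19 ln(x) dx = 19.1255.
Boundary: ½(f(12) + f(19)) = ½(2.48491 + 2.94444) = 2.71467.
Integral + boundary = 21.8401.
Order-1 term: 1/12 · (0.0526316 − 0.0833333) = -0.00255848.
Running total after k=1: 21.8376.
Order-2 term: −1/720 · (0.000291588 − 0.00115741) = 1.20253e-06.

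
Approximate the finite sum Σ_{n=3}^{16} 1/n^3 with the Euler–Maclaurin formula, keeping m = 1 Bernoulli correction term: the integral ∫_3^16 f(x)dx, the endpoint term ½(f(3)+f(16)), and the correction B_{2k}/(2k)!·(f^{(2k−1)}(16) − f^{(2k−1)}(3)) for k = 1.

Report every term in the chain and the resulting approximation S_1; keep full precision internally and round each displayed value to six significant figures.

∫_3^16 1/x^3 dx evaluates to 0.0536024.
½[f(3) + f(16)] = ½[0.0370370 + 0.000244141] = 0.0186406.
Running total after boundary: 0.0722430.
Order-1 term: 1/12 · (-4.57764e-05 − (-0.0370370)) = 0.00308261.

S_1 ≈ 0.0753256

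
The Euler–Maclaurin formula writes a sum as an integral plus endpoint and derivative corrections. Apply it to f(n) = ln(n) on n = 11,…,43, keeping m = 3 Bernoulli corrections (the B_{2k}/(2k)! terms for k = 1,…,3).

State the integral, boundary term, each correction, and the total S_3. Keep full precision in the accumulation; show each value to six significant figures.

S_3 ≈ 106.429

∫_11^43 ln(x) dx evaluates to 103.355.
Endpoint term: (f(11) + f(43))/2 = (2.39790 + 3.76120)/2 = 3.07955.
Running total after boundary: 106.434.
Order-1 term: 1/12 · (0.0232558 − 0.0909091) = -0.00563777.
After k=1: 106.429.
Order-2 term: −1/720 · (2.51550e-05 − 0.00150263) = 2.05205e-06.
After k=2: 106.429.
Order-3 term: 1/30240 · (1.63256e-07 − 0.000149021) = -4.92255e-09.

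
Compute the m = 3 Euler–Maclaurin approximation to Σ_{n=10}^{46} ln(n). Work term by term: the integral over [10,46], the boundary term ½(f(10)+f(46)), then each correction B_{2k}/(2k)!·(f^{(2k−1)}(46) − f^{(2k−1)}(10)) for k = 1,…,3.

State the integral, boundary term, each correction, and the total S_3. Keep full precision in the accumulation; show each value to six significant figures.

S_3 ≈ 120.151

The integral term ∫_10^46 ln(x) dx = 117.092.
½[f(10) + f(46)] = ½[2.30259 + 3.82864] = 3.06561.
So far: 120.157.
k=1: B_{2}/(2)! × [f^{(1)}(46) − f^{(1)}(10)] = 1/12 × (0.0217391 − 0.100000) = -0.00652174.
After k=1: 120.151.
k=2: B_{4}/(4)! × [f^{(3)}(46) − f^{(3)}(10)] = −1/720 × (2.05474e-05 − 0.00200000) = 2.74924e-06.
After k=2: 120.151.
k=3: B_{6}/(6)! × [f^{(5)}(46) − f^{(5)}(10)] = 1/30240 × (1.16526e-07 − 0.000240000) = -7.93265e-09.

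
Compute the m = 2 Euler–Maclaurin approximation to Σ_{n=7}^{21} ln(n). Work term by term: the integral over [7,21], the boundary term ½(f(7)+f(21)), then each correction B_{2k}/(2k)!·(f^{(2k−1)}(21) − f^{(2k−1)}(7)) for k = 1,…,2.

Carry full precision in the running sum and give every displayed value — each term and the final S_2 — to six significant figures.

S_2 ≈ 38.8009

The integral term ∫_7^21 ln(x) dx = 36.3136.
Boundary: ½(f(7) + f(21)) = ½(1.94591 + 3.04452) = 2.49522.
Running total after boundary: 38.8088.
k=1: B_{2}/(2)! × [f^{(1)}(21) − f^{(1)}(7)] = 1/12 × (0.0476190 − 0.142857) = -0.00793651.
After k=1: 38.8009.
k=2: B_{4}/(4)! × [f^{(3)}(21) − f^{(3)}(7)] = −1/720 × (0.000215959 − 0.00583090) = 7.79853e-06.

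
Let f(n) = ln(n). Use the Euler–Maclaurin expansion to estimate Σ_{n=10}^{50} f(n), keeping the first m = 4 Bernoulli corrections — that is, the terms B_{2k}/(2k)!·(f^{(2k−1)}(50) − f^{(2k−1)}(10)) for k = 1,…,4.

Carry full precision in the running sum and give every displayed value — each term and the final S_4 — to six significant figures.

S_4 ≈ 135.676

Integral: ∫_10^50 ln(x) dx = 132.575.
½[f(10) + f(50)] = ½[2.30259 + 3.91202] = 3.10730.
Running total after boundary: 135.683.
Order-1 term: 1/12 · (0.0200000 − 0.100000) = -0.00666667.
Running total after k=1: 135.676.
Order-2 term: −1/720 · (1.60000e-05 − 0.00200000) = 2.75556e-06.
Running total after k=2: 135.676.
Order-3 term: 1/30240 · (7.68000e-08 − 0.000240000) = -7.93397e-09.
Running total after k=3: 135.676.
Order-4 term: −1/1209600 · (9.21600e-10 − 7.20000e-05) = 5.95230e-11.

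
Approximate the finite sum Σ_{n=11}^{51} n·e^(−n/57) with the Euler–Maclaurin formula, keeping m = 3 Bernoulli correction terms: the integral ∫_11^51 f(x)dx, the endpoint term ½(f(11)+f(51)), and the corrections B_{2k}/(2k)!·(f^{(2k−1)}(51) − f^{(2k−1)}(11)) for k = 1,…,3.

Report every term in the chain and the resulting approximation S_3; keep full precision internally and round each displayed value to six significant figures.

The integral term ∫_11^51 x·e^(−x/57) dx = 679.698.
Boundary: ½(f(11) + f(51)) = ½(9.06946 + 20.8445) = 14.9570.
Running total after boundary: 694.655.
Correction k=1: B_{2}/2! · (f^{(1)}(51) − f^{(1)}(11)) = 1/12 · (0.0430226 − 0.665383) = -0.0518634.
Running total after k=1: 694.603.
Correction k=2: B_{4}/4! · (f^{(3)}(51) − f^{(3)}(11)) = −1/720 · (0.000264836 − 0.000712335) = 6.21526e-07.
Running total after k=2: 694.603.
Correction k=3: B_{6}/6! · (f^{(5)}(51) − f^{(5)}(11)) = 1/30240 · (1.58951e-07 − 3.75461e-07) = -7.15974e-12.

S_3 ≈ 694.603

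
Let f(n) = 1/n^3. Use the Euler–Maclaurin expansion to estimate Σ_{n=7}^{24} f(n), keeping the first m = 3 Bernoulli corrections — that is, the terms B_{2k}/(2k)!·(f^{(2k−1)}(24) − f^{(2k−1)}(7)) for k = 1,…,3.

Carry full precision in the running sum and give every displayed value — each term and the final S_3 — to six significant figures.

The integral term ∫_7^24 1/x^3 dx = 0.00933603.
½[f(7) + f(24)] = ½[0.00291545 + 7.23380e-05] = 0.00149389.
Running total after boundary: 0.0108299.
k=1: B_{2}/(2)! × [f^{(1)}(24) − f^{(1)}(7)] = 1/12 × (-9.04225e-06 − (-0.00124948)) = 0.000103370.
After k=1: 0.0109333.
k=2: B_{4}/(4)! × [f^{(3)}(24) − f^{(3)}(7)] = −1/720 × (-3.13967e-07 − (-0.000509992)) = -7.07886e-07.
After k=2: 0.0109326.
k=3: B_{6}/(6)! × [f^{(5)}(24) − f^{(5)}(7)] = 1/30240 × (-2.28934e-08 − (-0.000437136)) = 1.44548e-08.

S_3 ≈ 0.0109326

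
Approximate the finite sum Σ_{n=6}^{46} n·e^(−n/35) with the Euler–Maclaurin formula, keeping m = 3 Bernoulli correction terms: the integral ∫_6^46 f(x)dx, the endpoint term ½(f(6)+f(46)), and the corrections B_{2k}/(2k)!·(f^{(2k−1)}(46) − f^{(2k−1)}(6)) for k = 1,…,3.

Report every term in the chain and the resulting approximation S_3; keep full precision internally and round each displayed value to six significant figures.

S_3 ≈ 455.904

Integral: ∫_6^46 x·e^(−x/35) dx = 447.262.
Endpoint term: (f(6) + f(46))/2 = (5.05476 + 12.3586)/2 = 8.70670.
Integral + boundary = 455.969.
k=1: B_{2}/(2)! × [f^{(1)}(46) − f^{(1)}(6)] = 1/12 × (-0.0844379 − 0.698039) = -0.0652064.
Partial sum through k=1: 455.904.
k=2: B_{4}/(4)! × [f^{(3)}(46) − f^{(3)}(6)] = −1/720 × (0.000369710 − 0.00194527) = 2.18828e-06.
Partial sum through k=2: 455.904.
k=3: B_{6}/(6)! × [f^{(5)}(46) − f^{(5)}(6)] = 1/30240 × (6.59876e-07 − 2.71079e-06) = -6.78212e-11.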